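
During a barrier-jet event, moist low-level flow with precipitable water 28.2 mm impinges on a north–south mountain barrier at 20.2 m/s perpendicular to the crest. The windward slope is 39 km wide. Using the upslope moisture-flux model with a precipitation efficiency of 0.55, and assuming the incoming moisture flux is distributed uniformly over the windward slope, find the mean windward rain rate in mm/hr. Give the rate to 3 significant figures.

R ≈ 28.9 mm/hr

Incoming column moisture flux per unit ridge length: F = V × PW = 20.2 × 28.2 = 569.64 mm·m/s.
Spread over the 39 km slope with efficiency ε = 0.55: R = ε·F/W = 0.55 × 569.64 / 39000 m = 8.033e-03 mm/s.
R = 8.033e-03 × 3600 = 28.9 mm/hr.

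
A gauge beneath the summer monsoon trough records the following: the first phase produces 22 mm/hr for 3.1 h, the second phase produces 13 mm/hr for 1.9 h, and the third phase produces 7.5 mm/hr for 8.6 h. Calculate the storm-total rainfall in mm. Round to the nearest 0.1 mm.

Total = Σ Rᵢ Δtᵢ = 22 × 3.1 + 13 × 1.9 + 7.5 × 8.6
      = 68.2 + 24.7 + 64.5 = 157.4 mm.

total ≈ 157.4 mm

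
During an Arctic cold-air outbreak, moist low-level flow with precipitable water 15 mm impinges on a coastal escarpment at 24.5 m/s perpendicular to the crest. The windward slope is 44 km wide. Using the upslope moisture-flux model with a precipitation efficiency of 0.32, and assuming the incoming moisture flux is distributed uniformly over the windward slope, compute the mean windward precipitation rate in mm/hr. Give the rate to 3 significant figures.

Incoming column moisture flux per unit ridge length: F = V × PW = 24.5 × 15 = 367.5 mm·m/s.
Spread over the 44 km slope with efficiency ε = 0.32: R = ε·F/W = 0.32 × 367.5 / 44000 m = 2.673e-03 mm/s.
R = 2.673e-03 × 3600 = 9.62 mm/hr.

R ≈ 9.62 mm/hr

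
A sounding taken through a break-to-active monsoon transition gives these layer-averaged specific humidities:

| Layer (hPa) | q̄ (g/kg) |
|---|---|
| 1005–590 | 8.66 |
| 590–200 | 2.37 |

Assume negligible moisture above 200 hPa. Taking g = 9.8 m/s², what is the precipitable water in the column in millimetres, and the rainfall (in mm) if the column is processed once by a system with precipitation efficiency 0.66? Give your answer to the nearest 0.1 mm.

PW ≈ 46.1 mm; rainfall ≈ 30.4 mm

Precipitable water is the column-integrated vapour mass per unit area: PW = (1/g) Σ q̄ Δp, with q in kg/kg and Δp in Pa (1 kg/m² of water = 1 mm).
Layer 1005–590 hPa: Δp = 415 hPa = 41500 Pa, q̄ = 0.00866 kg/kg → 0.00866 × 41500 / 9.8 = 36.67 mm
Layer 590–200 hPa: Δp = 390 hPa = 39000 Pa, q̄ = 0.00237 kg/kg → 0.00237 × 39000 / 9.8 = 9.43 mm
PW = 36.67 + 9.43 = 46.10 ≈ 46.1 mm.
Rainfall = ε × PW = 0.66 × 46.1 = 30.4 mm.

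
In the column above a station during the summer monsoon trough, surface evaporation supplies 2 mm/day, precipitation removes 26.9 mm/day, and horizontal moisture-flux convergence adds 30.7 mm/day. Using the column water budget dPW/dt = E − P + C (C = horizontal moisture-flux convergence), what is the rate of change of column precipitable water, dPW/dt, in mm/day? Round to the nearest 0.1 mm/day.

dPW/dt = E − P + C = 2 − 26.9 + (30.7) = 5.8 mm/day.

dPW/dt ≈ 5.8 mm/day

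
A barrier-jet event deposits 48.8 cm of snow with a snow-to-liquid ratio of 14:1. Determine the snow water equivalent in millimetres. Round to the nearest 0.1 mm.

SWE ≈ 34.9 mm

SWE = snow depth / ratio = 48.8 cm / 14 = 3.486 cm = 34.9 mm.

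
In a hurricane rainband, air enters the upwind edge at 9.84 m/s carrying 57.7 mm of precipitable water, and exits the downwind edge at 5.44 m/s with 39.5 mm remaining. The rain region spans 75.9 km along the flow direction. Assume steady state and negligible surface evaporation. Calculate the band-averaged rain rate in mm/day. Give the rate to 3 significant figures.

R ≈ 402 mm/day

Column moisture flux per unit crosswind length is F = V × PW.
Inflow: F_in = 9.84 × 57.7 = 567.768 mm·m/s
Outflow: F_out = 5.44 × 39.5 = 214.88 mm·m/s
Steady-state rate R = (F_in − F_out)/L = (567.768 − 214.88) / 75900 m = 4.649e-03 mm/s.
R = 4.649e-03 × 3600 × 24 = 402 mm/day.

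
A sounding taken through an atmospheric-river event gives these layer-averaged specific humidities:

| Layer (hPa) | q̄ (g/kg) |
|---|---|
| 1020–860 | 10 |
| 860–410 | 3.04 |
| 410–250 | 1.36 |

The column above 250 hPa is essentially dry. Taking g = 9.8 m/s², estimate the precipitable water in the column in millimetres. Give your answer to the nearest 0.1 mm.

Precipitable water is the column-integrated vapour mass per unit area: PW = (1/g) Σ q̄ Δp, with q in kg/kg and Δp in Pa (1 kg/m² of water = 1 mm).
Layer 1020–860 hPa: Δp = 160 hPa = 16000 Pa, q̄ = 0.01 kg/kg → 0.01 × 16000 / 9.8 = 16.33 mm
Layer 860–410 hPa: Δp = 450 hPa = 45000 Pa, q̄ = 0.00304 kg/kg → 0.00304 × 45000 / 9.8 = 13.96 mm
Layer 410–250 hPa: Δp = 160 hPa = 16000 Pa, q̄ = 0.00136 kg/kg → 0.00136 × 16000 / 9.8 = 2.22 mm
PW = 16.33 + 13.96 + 2.22 = 32.51 ≈ 32.5 mm.

PW ≈ 32.5 mm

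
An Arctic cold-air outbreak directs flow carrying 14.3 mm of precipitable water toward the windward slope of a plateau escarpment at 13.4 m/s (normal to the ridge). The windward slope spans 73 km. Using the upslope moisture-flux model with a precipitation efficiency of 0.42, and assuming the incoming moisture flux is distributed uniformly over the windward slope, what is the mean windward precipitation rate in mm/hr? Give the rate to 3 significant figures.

Incoming column moisture flux per unit ridge length: F = V × PW = 13.4 × 14.3 = 191.62 mm·m/s.
Spread over the 73 km slope with efficiency ε = 0.42: R = ε·F/W = 0.42 × 191.62 / 73000 m = 1.102e-03 mm/s.
R = 1.102e-03 × 3600 = 3.97 mm/hr.

R ≈ 3.97 mm/hr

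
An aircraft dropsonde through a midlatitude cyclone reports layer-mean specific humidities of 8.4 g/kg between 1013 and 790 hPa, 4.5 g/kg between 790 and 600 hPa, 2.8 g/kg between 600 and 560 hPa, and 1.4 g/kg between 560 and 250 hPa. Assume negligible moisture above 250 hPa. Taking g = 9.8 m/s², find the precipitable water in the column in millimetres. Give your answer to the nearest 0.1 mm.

PW ≈ 33.4 mm

Precipitable water is the column-integrated vapour mass per unit area: PW = (1/g) Σ q̄ Δp, with q in kg/kg and Δp in Pa (1 kg/m² of water = 1 mm).
Layer 1013–790 hPa: Δp = 223 hPa = 22300 Pa, q̄ = 0.0084 kg/kg → 0.0084 × 22300 / 9.8 = 19.11 mm
Layer 790–600 hPa: Δp = 190 hPa = 19000 Pa, q̄ = 0.0045 kg/kg → 0.0045 × 19000 / 9.8 = 8.72 mm
Layer 600–560 hPa: Δp = 40 hPa = 4000 Pa, q̄ = 0.0028 kg/kg → 0.0028 × 4000 / 9.8 = 1.14 mm
Layer 560–250 hPa: Δp = 310 hPa = 31000 Pa, q̄ = 0.0014 kg/kg → 0.0014 × 31000 / 9.8 = 4.43 mm
PW = 19.11 + 8.72 + 1.14 + 4.43 = 33.40 ≈ 33.4 mm.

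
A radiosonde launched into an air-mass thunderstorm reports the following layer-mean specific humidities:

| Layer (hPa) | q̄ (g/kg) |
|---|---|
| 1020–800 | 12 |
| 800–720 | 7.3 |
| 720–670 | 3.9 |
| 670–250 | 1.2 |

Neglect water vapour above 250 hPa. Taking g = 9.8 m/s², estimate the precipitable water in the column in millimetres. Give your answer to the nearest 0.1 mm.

PW ≈ 40.0 mm

Precipitable water is the column-integrated vapour mass per unit area: PW = (1/g) Σ q̄ Δp, with q in kg/kg and Δp in Pa (1 kg/m² of water = 1 mm).
Layer 1020–800 hPa: Δp = 220 hPa = 22000 Pa, q̄ = 0.012 kg/kg → 0.012 × 22000 / 9.8 = 26.94 mm
Layer 800–720 hPa: Δp = 80 hPa = 8000 Pa, q̄ = 0.0073 kg/kg → 0.0073 × 8000 / 9.8 = 5.96 mm
Layer 720–670 hPa: Δp = 50 hPa = 5000 Pa, q̄ = 0.0039 kg/kg → 0.0039 × 5000 / 9.8 = 1.99 mm
Layer 670–250 hPa: Δp = 420 hPa = 42000 Pa, q̄ = 0.0012 kg/kg → 0.0012 × 42000 / 9.8 = 5.14 mm
PW = 26.94 + 5.96 + 1.99 + 5.14 = 40.03 ≈ 40.0 mm.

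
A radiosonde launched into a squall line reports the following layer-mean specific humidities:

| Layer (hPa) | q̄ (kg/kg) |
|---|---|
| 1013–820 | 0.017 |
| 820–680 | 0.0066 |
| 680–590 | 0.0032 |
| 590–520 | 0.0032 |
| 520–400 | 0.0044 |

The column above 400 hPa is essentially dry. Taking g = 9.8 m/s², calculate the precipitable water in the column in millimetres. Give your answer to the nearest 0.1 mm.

Precipitable water is the column-integrated vapour mass per unit area: PW = (1/g) Σ q̄ Δp, with q in kg/kg and Δp in Pa (1 kg/m² of water = 1 mm).
Layer 1013–820 hPa: Δp = 193 hPa = 19300 Pa, q̄ = 0.017 kg/kg → 0.017 × 19300 / 9.8 = 33.48 mm
Layer 820–680 hPa: Δp = 140 hPa = 14000 Pa, q̄ = 0.0066 kg/kg → 0.0066 × 14000 / 9.8 = 9.43 mm
Layer 680–590 hPa: Δp = 90 hPa = 9000 Pa, q̄ = 0.0032 kg/kg → 0.0032 × 9000 / 9.8 = 2.94 mm
Layer 590–520 hPa: Δp = 70 hPa = 7000 Pa, q̄ = 0.0032 kg/kg → 0.0032 × 7000 / 9.8 = 2.29 mm
Layer 520–400 hPa: Δp = 120 hPa = 12000 Pa, q̄ = 0.0044 kg/kg → 0.0044 × 12000 / 9.8 = 5.39 mm
PW = 33.48 + 9.43 + 2.94 + 2.29 + 5.39 = 53.53 ≈ 53.5 mm.

PW ≈ 53.5 mm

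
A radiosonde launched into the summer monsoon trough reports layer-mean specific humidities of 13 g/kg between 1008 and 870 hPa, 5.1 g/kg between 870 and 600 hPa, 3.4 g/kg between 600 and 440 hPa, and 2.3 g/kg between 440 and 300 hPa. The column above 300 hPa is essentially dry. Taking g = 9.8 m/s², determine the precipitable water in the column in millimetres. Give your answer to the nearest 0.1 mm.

PW ≈ 41.2 mm

Precipitable water is the column-integrated vapour mass per unit area: PW = (1/g) Σ q̄ Δp, with q in kg/kg and Δp in Pa (1 kg/m² of water = 1 mm).
Layer 1008–870 hPa: Δp = 138 hPa = 13800 Pa, q̄ = 0.013 kg/kg → 0.013 × 13800 / 9.8 = 18.31 mm
Layer 870–600 hPa: Δp = 270 hPa = 27000 Pa, q̄ = 0.0051 kg/kg → 0.0051 × 27000 / 9.8 = 14.05 mm
Layer 600–440 hPa: Δp = 160 hPa = 16000 Pa, q̄ = 0.0034 kg/kg → 0.0034 × 16000 / 9.8 = 5.55 mm
Layer 440–300 hPa: Δp = 140 hPa = 14000 Pa, q̄ = 0.0023 kg/kg → 0.0023 × 14000 / 9.8 = 3.29 mm
PW = 18.31 + 14.05 + 5.55 + 3.29 = 41.20 ≈ 41.2 mm.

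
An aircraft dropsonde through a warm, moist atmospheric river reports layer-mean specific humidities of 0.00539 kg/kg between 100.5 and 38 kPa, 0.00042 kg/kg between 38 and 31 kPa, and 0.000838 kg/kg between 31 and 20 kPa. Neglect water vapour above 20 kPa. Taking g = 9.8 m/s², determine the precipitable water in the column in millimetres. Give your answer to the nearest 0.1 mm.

Precipitable water is the column-integrated vapour mass per unit area: PW = (1/g) Σ q̄ Δp, with q in kg/kg and Δp in Pa (1 kg/m² of water = 1 mm).
Layer 100.5–38 kPa: Δp = 625 hPa = 62500 Pa, q̄ = 0.00539 kg/kg → 0.00539 × 62500 / 9.8 = 34.38 mm
Layer 38–31 kPa: Δp = 70 hPa = 7000 Pa, q̄ = 0.00042 kg/kg → 0.00042 × 7000 / 9.8 = 0.30 mm
Layer 31–20 kPa: Δp = 110 hPa = 11000 Pa, q̄ = 0.000838 kg/kg → 0.000838 × 11000 / 9.8 = 0.94 mm
PW = 34.38 + 0.30 + 0.94 = 35.62 ≈ 35.6 mm.

PW ≈ 35.6 mm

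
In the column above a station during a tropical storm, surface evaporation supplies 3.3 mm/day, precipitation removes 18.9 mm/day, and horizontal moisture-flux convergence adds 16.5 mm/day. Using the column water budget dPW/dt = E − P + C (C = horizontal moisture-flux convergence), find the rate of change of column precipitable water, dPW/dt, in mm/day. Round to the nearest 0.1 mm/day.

dPW/dt = E − P + C = 3.3 − 18.9 + (16.5) = 0.9 mm/day.

dPW/dt ≈ 0.9 mm/day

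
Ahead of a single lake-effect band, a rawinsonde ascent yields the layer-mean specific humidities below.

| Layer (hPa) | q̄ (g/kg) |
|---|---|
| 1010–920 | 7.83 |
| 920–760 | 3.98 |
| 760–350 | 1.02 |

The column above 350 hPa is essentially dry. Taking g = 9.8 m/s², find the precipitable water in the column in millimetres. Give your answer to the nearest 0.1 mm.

PW ≈ 18.0 mm

Precipitable water is the column-integrated vapour mass per unit area: PW = (1/g) Σ q̄ Δp, with q in kg/kg and Δp in Pa (1 kg/m² of water = 1 mm).
Layer 1010–920 hPa: Δp = 90 hPa = 9000 Pa, q̄ = 0.00783 kg/kg → 0.00783 × 9000 / 9.8 = 7.19 mm
Layer 920–760 hPa: Δp = 160 hPa = 16000 Pa, q̄ = 0.00398 kg/kg → 0.00398 × 16000 / 9.8 = 6.50 mm
Layer 760–350 hPa: Δp = 410 hPa = 41000 Pa, q̄ = 0.00102 kg/kg → 0.00102 × 41000 / 9.8 = 4.27 mm
PW = 7.19 + 6.50 + 4.27 = 17.96 ≈ 18.0 mm.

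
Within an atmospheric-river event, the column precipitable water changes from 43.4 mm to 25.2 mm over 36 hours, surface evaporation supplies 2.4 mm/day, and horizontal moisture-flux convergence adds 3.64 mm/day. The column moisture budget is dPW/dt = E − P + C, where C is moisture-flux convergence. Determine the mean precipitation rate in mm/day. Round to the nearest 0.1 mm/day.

P ≈ 18.2 mm/day

dPW/dt = (25.2 − 43.4) mm / (36/24 day) = -12.133 mm/day.
P = E + C − dPW/dt = 2.4 + (3.64) − (-12.133) = 18.2 mm/day.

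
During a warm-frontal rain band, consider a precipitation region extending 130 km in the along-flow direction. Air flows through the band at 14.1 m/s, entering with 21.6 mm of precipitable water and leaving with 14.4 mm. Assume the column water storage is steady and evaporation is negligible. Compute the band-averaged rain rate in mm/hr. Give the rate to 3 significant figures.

Column moisture flux per unit crosswind length is F = V × PW.
Inflow: F_in = 14.1 × 21.6 = 304.56 mm·m/s
Outflow: F_out = 14.1 × 14.4 = 203.04 mm·m/s
Steady-state rate R = (F_in − F_out)/L = (304.56 − 203.04) / 130000 m = 7.809e-04 mm/s.
R = 7.809e-04 × 3600 = 2.81 mm/hr.

R ≈ 2.81 mm/hr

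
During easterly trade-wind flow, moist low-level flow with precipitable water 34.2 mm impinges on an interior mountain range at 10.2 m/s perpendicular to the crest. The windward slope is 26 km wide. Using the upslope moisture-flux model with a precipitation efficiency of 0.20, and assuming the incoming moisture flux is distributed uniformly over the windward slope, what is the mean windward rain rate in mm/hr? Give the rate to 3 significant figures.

Incoming column moisture flux per unit ridge length: F = V × PW = 10.2 × 34.2 = 348.84 mm·m/s.
Spread over the 26 km slope with efficiency ε = 0.20: R = ε·F/W = 0.20 × 348.84 / 26000 m = 2.683e-03 mm/s.
R = 2.683e-03 × 3600 = 9.66 mm/hr.

R ≈ 9.66 mm/hr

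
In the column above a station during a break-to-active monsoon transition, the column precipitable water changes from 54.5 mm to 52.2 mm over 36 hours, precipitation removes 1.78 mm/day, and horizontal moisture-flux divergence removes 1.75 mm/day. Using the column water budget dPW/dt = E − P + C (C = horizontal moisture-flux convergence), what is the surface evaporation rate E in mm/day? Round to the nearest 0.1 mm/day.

E ≈ 2.0 mm/day

dPW/dt = (52.2 − 54.5) mm / (36/24 day) = -1.533 mm/day.
E = dPW/dt + P − C = (-1.533) + 1.78 − (-1.75) = 2.0 mm/day.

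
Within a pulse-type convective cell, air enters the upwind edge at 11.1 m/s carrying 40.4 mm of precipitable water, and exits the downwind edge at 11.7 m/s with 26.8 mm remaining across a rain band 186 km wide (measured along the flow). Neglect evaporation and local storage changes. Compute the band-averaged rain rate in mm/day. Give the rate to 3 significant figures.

R ≈ 62.7 mm/day

Column moisture flux per unit crosswind length is F = V × PW.
Inflow: F_in = 11.1 × 40.4 = 448.44 mm·m/s
Outflow: F_out = 11.7 × 26.8 = 313.56 mm·m/s
Steady-state rate R = (F_in − F_out)/L = (448.44 − 313.56) / 186000 m = 7.252e-04 mm/s.
R = 7.252e-04 × 3600 × 24 = 62.7 mm/day.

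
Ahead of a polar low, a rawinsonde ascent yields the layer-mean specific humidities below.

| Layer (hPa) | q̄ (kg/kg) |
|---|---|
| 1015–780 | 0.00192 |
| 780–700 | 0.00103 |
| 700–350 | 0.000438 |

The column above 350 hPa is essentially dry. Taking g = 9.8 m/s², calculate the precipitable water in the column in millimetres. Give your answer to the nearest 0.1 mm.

PW ≈ 7.0 mm

Precipitable water is the column-integrated vapour mass per unit area: PW = (1/g) Σ q̄ Δp, with q in kg/kg and Δp in Pa (1 kg/m² of water = 1 mm).
Layer 1015–780 hPa: Δp = 235 hPa = 23500 Pa, q̄ = 0.00192 kg/kg → 0.00192 × 23500 / 9.8 = 4.60 mm
Layer 780–700 hPa: Δp = 80 hPa = 8000 Pa, q̄ = 0.00103 kg/kg → 0.00103 × 8000 / 9.8 = 0.84 mm
Layer 700–350 hPa: Δp = 350 hPa = 35000 Pa, q̄ = 0.000438 kg/kg → 0.000438 × 35000 / 9.8 = 1.56 mm
PW = 4.60 + 0.84 + 1.56 = 7.00 ≈ 7.0 mm.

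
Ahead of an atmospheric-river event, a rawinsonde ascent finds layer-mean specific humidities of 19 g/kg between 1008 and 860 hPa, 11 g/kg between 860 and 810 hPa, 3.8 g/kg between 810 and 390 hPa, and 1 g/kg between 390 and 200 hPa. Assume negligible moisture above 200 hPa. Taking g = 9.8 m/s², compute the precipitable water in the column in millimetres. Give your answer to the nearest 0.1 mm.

Precipitable water is the column-integrated vapour mass per unit area: PW = (1/g) Σ q̄ Δp, with q in kg/kg and Δp in Pa (1 kg/m² of water = 1 mm).
Layer 1008–860 hPa: Δp = 148 hPa = 14800 Pa, q̄ = 0.019 kg/kg → 0.019 × 14800 / 9.8 = 28.69 mm
Layer 860–810 hPa: Δp = 50 hPa = 5000 Pa, q̄ = 0.011 kg/kg → 0.011 × 5000 / 9.8 = 5.61 mm
Layer 810–390 hPa: Δp = 420 hPa = 42000 Pa, q̄ = 0.0038 kg/kg → 0.0038 × 42000 / 9.8 = 16.29 mm
Layer 390–200 hPa: Δp = 190 hPa = 19000 Pa, q̄ = 0.001 kg/kg → 0.001 × 19000 / 9.8 = 1.94 mm
PW = 28.69 + 5.61 + 16.29 + 1.94 = 52.53 ≈ 52.5 mm.

PW ≈ 52.5 mm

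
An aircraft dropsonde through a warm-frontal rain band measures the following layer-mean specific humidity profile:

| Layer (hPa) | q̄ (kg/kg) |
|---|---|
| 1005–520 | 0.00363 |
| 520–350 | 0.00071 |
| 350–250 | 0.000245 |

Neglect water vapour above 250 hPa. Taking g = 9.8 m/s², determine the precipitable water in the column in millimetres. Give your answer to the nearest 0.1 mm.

PW ≈ 19.4 mm

Precipitable water is the column-integrated vapour mass per unit area: PW = (1/g) Σ q̄ Δp, with q in kg/kg and Δp in Pa (1 kg/m² of water = 1 mm).
Layer 1005–520 hPa: Δp = 485 hPa = 48500 Pa, q̄ = 0.00363 kg/kg → 0.00363 × 48500 / 9.8 = 17.96 mm
Layer 520–350 hPa: Δp = 170 hPa = 17000 Pa, q̄ = 0.00071 kg/kg → 0.00071 × 17000 / 9.8 = 1.23 mm
Layer 350–250 hPa: Δp = 100 hPa = 10000 Pa, q̄ = 0.000245 kg/kg → 0.000245 × 10000 / 9.8 = 0.25 mm
PW = 17.96 + 1.23 + 0.25 = 19.44 ≈ 19.4 mm.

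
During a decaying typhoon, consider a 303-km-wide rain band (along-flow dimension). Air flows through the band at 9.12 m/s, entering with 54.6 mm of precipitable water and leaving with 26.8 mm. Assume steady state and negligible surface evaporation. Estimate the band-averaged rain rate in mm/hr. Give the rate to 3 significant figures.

R ≈ 3.01 mm/hr

Column moisture flux per unit crosswind length is F = V × PW.
Inflow: F_in = 9.12 × 54.6 = 497.952 mm·m/s
Outflow: F_out = 9.12 × 26.8 = 244.416 mm·m/s
Steady-state rate R = (F_in − F_out)/L = (497.952 − 244.416) / 303000 m = 8.368e-04 mm/s.
R = 8.368e-04 × 3600 = 3.01 mm/hr.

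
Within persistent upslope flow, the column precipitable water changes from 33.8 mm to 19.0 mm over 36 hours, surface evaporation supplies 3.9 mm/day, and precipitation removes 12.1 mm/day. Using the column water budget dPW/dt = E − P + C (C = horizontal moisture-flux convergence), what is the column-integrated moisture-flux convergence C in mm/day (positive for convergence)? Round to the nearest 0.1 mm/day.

C ≈ -1.7 mm/day

dPW/dt = (19.0 − 33.8) mm / (36/24 day) = -9.867 mm/day.
C = dPW/dt − E + P = (-9.867) − 3.9 + 12.1 = -1.7 mm/day.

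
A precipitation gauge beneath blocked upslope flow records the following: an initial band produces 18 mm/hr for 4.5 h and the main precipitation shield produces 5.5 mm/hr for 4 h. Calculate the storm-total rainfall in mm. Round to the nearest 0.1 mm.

Total = Σ Rᵢ Δtᵢ = 18 × 4.5 + 5.5 × 4
      = 81 + 22 = 103.0 mm.

total ≈ 103.0 mm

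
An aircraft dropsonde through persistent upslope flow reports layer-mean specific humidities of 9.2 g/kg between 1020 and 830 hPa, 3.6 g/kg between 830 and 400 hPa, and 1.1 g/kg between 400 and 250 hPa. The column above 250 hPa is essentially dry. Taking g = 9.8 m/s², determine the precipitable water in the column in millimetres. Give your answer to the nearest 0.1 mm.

Precipitable water is the column-integrated vapour mass per unit area: PW = (1/g) Σ q̄ Δp, with q in kg/kg and Δp in Pa (1 kg/m² of water = 1 mm).
Layer 1020–830 hPa: Δp = 190 hPa = 19000 Pa, q̄ = 0.0092 kg/kg → 0.0092 × 19000 / 9.8 = 17.84 mm
Layer 830–400 hPa: Δp = 430 hPa = 43000 Pa, q̄ = 0.0036 kg/kg → 0.0036 × 43000 / 9.8 = 15.80 mm
Layer 400–250 hPa: Δp = 150 hPa = 15000 Pa, q̄ = 0.0011 kg/kg → 0.0011 × 15000 / 9.8 = 1.68 mm
PW = 17.84 + 15.80 + 1.68 = 35.32 ≈ 35.3 mm.

PW ≈ 35.3 mm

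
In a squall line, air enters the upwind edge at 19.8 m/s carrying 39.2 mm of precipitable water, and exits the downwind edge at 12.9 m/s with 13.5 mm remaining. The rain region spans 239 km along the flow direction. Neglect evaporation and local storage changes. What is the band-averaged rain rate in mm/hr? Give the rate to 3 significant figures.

R ≈ 9.07 mm/hr

Column moisture flux per unit crosswind length is F = V × PW.
Inflow: F_in = 19.8 × 39.2 = 776.16 mm·m/s
Outflow: F_out = 12.9 × 13.5 = 174.15 mm·m/s
Steady-state rate R = (F_in − F_out)/L = (776.16 − 174.15) / 239000 m = 2.519e-03 mm/s.
R = 2.519e-03 × 3600 = 9.07 mm/hr.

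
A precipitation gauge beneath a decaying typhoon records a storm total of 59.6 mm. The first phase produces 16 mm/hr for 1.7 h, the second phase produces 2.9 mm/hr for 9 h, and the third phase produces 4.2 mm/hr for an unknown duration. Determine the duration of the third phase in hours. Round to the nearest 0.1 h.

Known phases: 16 × 1.7 + 2.9 × 9 = 27.2 + 26.1 = 53.3 mm.
Remaining depth = 59.6 − 53.3 = 6.3 mm.
Duration = 6.3 / 4.2 = 1.5 h.

duration ≈ 1.5 h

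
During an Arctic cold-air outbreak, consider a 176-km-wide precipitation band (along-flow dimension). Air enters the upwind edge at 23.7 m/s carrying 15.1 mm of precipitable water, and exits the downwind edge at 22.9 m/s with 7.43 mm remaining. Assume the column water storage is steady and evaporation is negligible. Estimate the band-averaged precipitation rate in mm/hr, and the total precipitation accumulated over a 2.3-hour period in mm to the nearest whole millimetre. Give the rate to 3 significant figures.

R ≈ 3.84 mm/hr; total ≈ 9 mm

Column moisture flux per unit crosswind length is F = V × PW.
Inflow: F_in = 23.7 × 15.1 = 357.87 mm·m/s
Outflow: F_out = 22.9 × 7.43 = 170.147 mm·m/s
Steady-state rate R = (F_in − F_out)/L = (357.87 − 170.147) / 176000 m = 1.067e-03 mm/s.
R = 1.067e-03 × 3600 = 3.84 mm/hr.
Over 2.3 h: total = 3.84 × 2.3 = 8.832 ≈ 9 mm.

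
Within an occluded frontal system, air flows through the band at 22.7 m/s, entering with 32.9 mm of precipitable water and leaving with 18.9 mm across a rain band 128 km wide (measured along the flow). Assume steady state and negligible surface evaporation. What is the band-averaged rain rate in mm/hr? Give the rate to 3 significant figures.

Column moisture flux per unit crosswind length is F = V × PW.
Inflow: F_in = 22.7 × 32.9 = 746.83 mm·m/s
Outflow: F_out = 22.7 × 18.9 = 429.03 mm·m/s
Steady-state rate R = (F_in − F_out)/L = (746.83 − 429.03) / 128000 m = 2.483e-03 mm/s.
R = 2.483e-03 × 3600 = 8.94 mm/hr.

R ≈ 8.94 mm/hr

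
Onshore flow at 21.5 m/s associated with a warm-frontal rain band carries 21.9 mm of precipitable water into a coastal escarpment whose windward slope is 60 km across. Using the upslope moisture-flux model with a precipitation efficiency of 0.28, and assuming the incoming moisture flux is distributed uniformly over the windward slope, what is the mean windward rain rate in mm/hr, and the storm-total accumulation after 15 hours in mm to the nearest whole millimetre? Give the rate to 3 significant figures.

Incoming column moisture flux per unit ridge length: F = V × PW = 21.5 × 21.9 = 470.85 mm·m/s.
Spread over the 60 km slope with efficiency ε = 0.28: R = ε·F/W = 0.28 × 470.85 / 60000 m = 2.197e-03 mm/s.
R = 2.197e-03 × 3600 = 7.91 mm/hr.
Over 15 h: total = 7.91 × 15 = 118.65 ≈ 119 mm.

R ≈ 7.91 mm/hr; total ≈ 119 mm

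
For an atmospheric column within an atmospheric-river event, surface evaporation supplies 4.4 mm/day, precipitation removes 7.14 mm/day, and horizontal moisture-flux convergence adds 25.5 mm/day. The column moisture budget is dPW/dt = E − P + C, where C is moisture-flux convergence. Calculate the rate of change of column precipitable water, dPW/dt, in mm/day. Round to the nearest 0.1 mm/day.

dPW/dt ≈ 22.8 mm/day

dPW/dt = E − P + C = 4.4 − 7.14 + (25.5) = 22.8 mm/day.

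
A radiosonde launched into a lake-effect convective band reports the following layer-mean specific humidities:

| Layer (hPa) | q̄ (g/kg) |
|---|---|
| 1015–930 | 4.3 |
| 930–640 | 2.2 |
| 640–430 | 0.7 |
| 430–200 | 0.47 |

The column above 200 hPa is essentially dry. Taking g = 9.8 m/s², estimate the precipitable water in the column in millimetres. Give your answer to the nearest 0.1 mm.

Precipitable water is the column-integrated vapour mass per unit area: PW = (1/g) Σ q̄ Δp, with q in kg/kg and Δp in Pa (1 kg/m² of water = 1 mm).
Layer 1015–930 hPa: Δp = 85 hPa = 8500 Pa, q̄ = 0.0043 kg/kg → 0.0043 × 8500 / 9.8 = 3.73 mm
Layer 930–640 hPa: Δp = 290 hPa = 29000 Pa, q̄ = 0.0022 kg/kg → 0.0022 × 29000 / 9.8 = 6.51 mm
Layer 640–430 hPa: Δp = 210 hPa = 21000 Pa, q̄ = 0.0007 kg/kg → 0.0007 × 21000 / 9.8 = 1.50 mm
Layer 430–200 hPa: Δp = 230 hPa = 23000 Pa, q̄ = 0.00047 kg/kg → 0.00047 × 23000 / 9.8 = 1.10 mm
PW = 3.73 + 6.51 + 1.50 + 1.10 = 12.84 ≈ 12.8 mm.

PW ≈ 12.8 mm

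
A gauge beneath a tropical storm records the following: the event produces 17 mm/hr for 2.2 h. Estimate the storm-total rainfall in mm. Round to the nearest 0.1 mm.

total ≈ 37.4 mm

Total = Σ Rᵢ Δtᵢ = 17 × 2.2
      = 37.4 = 37.4 mm.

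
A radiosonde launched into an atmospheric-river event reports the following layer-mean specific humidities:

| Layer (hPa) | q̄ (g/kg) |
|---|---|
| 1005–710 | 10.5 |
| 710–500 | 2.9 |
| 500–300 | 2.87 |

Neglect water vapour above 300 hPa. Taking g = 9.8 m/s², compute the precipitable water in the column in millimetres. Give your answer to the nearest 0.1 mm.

Precipitable water is the column-integrated vapour mass per unit area: PW = (1/g) Σ q̄ Δp, with q in kg/kg and Δp in Pa (1 kg/m² of water = 1 mm).
Layer 1005–710 hPa: Δp = 295 hPa = 29500 Pa, q̄ = 0.0105 kg/kg → 0.0105 × 29500 / 9.8 = 31.61 mm
Layer 710–500 hPa: Δp = 210 hPa = 21000 Pa, q̄ = 0.0029 kg/kg → 0.0029 × 21000 / 9.8 = 6.21 mm
Layer 500–300 hPa: Δp = 200 hPa = 20000 Pa, q̄ = 0.00287 kg/kg → 0.00287 × 20000 / 9.8 = 5.86 mm
PW = 31.61 + 6.21 + 5.86 = 43.68 ≈ 43.7 mm.

PW ≈ 43.7 mm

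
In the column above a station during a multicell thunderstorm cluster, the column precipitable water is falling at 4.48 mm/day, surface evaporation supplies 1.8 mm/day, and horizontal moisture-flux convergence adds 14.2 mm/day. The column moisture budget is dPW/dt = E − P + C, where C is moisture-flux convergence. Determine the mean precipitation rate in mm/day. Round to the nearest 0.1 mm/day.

P ≈ 20.5 mm/day

dPW/dt = -4.48 mm/day.
P = E + C − dPW/dt = 1.8 + (14.2) − (-4.48) = 20.5 mm/day.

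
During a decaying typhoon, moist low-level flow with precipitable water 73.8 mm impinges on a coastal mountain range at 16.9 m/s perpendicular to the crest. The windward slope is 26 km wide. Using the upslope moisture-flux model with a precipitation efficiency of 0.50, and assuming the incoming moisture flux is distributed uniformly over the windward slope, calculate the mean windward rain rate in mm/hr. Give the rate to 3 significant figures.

Incoming column moisture flux per unit ridge length: F = V × PW = 16.9 × 73.8 = 1247.22 mm·m/s.
Spread over the 26 km slope with efficiency ε = 0.50: R = ε·F/W = 0.50 × 1247.22 / 26000 m = 2.398e-02 mm/s.
R = 2.398e-02 × 3600 = 86.3 mm/hr.

R ≈ 86.3 mm/hr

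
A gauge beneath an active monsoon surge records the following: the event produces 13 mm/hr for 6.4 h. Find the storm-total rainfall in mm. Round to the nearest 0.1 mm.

Total = Σ Rᵢ Δtᵢ = 13 × 6.4
      = 83.2 = 83.2 mm.

total ≈ 83.2 mm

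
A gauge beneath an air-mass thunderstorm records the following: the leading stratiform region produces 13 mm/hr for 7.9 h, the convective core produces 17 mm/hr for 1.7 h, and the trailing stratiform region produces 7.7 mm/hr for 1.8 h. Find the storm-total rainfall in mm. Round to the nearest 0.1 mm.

total ≈ 145.5 mm

Total = Σ Rᵢ Δtᵢ = 13 × 7.9 + 17 × 1.7 + 7.7 × 1.8
      = 102.7 + 28.9 + 13.86 = 145.5 mm.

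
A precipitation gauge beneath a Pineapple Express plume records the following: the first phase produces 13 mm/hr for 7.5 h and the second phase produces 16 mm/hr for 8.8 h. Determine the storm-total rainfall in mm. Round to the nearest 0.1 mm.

Total = Σ Rᵢ Δtᵢ = 13 × 7.5 + 16 × 8.8
      = 97.5 + 140.8 = 238.3 mm.

total ≈ 238.3 mm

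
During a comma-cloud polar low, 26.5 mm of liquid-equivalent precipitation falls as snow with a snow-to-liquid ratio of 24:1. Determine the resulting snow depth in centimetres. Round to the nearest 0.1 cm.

Snow depth = liquid × ratio = 26.5 mm × 24 = 636 mm = 63.6 cm.

snow depth ≈ 63.6 cm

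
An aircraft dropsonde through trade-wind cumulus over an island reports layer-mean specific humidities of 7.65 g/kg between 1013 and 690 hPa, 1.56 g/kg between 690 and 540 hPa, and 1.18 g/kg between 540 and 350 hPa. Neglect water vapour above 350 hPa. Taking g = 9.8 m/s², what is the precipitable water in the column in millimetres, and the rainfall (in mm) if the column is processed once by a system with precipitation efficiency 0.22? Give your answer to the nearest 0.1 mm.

Precipitable water is the column-integrated vapour mass per unit area: PW = (1/g) Σ q̄ Δp, with q in kg/kg and Δp in Pa (1 kg/m² of water = 1 mm).
Layer 1013–690 hPa: Δp = 323 hPa = 32300 Pa, q̄ = 0.00765 kg/kg → 0.00765 × 32300 / 9.8 = 25.21 mm
Layer 690–540 hPa: Δp = 150 hPa = 15000 Pa, q̄ = 0.00156 kg/kg → 0.00156 × 15000 / 9.8 = 2.39 mm
Layer 540–350 hPa: Δp = 190 hPa = 19000 Pa, q̄ = 0.00118 kg/kg → 0.00118 × 19000 / 9.8 = 2.29 mm
PW = 25.21 + 2.39 + 2.29 = 29.89 ≈ 29.9 mm.
Rainfall = ε × PW = 0.22 × 29.9 = 6.6 mm.

PW ≈ 29.9 mm; rainfall ≈ 6.6 mm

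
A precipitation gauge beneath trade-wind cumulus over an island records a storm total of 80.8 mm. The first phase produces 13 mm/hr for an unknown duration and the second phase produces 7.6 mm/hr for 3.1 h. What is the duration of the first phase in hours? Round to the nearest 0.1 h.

Known phases: 7.6 × 3.1 = 23.56 mm.
Remaining depth = 80.8 − 23.56 = 57.24 mm.
Duration = 57.24 / 13 = 4.4 h.

duration ≈ 4.4 h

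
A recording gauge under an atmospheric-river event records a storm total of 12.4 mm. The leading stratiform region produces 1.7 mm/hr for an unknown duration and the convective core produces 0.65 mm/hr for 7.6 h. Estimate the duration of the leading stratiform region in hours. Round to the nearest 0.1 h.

duration ≈ 4.4 h

Known phases: 0.65 × 7.6 = 4.94 mm.
Remaining depth = 12.4 − 4.94 = 7.46 mm.
Duration = 7.46 / 1.7 = 4.4 h.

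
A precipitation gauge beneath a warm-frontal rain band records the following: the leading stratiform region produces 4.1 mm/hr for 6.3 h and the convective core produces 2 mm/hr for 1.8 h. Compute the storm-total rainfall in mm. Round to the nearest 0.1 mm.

total ≈ 29.4 mm

Total = Σ Rᵢ Δtᵢ = 4.1 × 6.3 + 2 × 1.8
      = 25.83 + 3.6 = 29.4 mm.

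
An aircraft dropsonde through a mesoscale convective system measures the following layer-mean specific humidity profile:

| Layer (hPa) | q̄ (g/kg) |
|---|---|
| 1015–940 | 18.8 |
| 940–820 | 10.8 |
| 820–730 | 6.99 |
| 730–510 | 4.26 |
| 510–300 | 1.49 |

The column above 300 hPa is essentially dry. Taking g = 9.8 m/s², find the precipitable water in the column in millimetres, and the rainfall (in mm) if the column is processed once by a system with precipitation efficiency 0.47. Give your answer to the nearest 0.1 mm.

PW ≈ 46.8 mm; rainfall ≈ 22.0 mm

Precipitable water is the column-integrated vapour mass per unit area: PW = (1/g) Σ q̄ Δp, with q in kg/kg and Δp in Pa (1 kg/m² of water = 1 mm).
Layer 1015–940 hPa: Δp = 75 hPa = 7500 Pa, q̄ = 0.0188 kg/kg → 0.0188 × 7500 / 9.8 = 14.39 mm
Layer 940–820 hPa: Δp = 120 hPa = 12000 Pa, q̄ = 0.0108 kg/kg → 0.0108 × 12000 / 9.8 = 13.22 mm
Layer 820–730 hPa: Δp = 90 hPa = 9000 Pa, q̄ = 0.00699 kg/kg → 0.00699 × 9000 / 9.8 = 6.42 mm
Layer 730–510 hPa: Δp = 220 hPa = 22000 Pa, q̄ = 0.00426 kg/kg → 0.00426 × 22000 / 9.8 = 9.56 mm
Layer 510–300 hPa: Δp = 210 hPa = 21000 Pa, q̄ = 0.00149 kg/kg → 0.00149 × 21000 / 9.8 = 3.19 mm
PW = 14.39 + 13.22 + 6.42 + 9.56 + 3.19 = 46.78 ≈ 46.8 mm.
Rainfall = ε × PW = 0.47 × 46.8 = 22.0 mm.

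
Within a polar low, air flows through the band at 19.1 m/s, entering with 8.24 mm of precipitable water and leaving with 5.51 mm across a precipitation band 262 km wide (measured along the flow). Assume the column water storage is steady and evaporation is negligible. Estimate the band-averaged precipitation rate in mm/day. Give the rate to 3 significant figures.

Column moisture flux per unit crosswind length is F = V × PW.
Inflow: F_in = 19.1 × 8.24 = 157.384 mm·m/s
Outflow: F_out = 19.1 × 5.51 = 105.241 mm·m/s
Steady-state rate R = (F_in − F_out)/L = (157.384 − 105.241) / 262000 m = 1.990e-04 mm/s.
R = 1.990e-04 × 3600 × 24 = 17.2 mm/day.

R ≈ 17.2 mm/day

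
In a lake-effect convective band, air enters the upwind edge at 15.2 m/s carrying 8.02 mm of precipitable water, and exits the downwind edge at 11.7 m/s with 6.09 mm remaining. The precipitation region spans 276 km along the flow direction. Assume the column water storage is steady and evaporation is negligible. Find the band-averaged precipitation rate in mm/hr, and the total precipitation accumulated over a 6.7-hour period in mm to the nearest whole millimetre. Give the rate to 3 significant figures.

Column moisture flux per unit crosswind length is F = V × PW.
Inflow: F_in = 15.2 × 8.02 = 121.904 mm·m/s
Outflow: F_out = 11.7 × 6.09 = 71.253 mm·m/s
Steady-state rate R = (F_in − F_out)/L = (121.904 − 71.253) / 276000 m = 1.835e-04 mm/s.
R = 1.835e-04 × 3600 = 0.661 mm/hr.
Over 6.7 h: total = 0.661 × 6.7 = 4.4287 ≈ 4 mm.

R ≈ 0.661 mm/hr; total ≈ 4 mm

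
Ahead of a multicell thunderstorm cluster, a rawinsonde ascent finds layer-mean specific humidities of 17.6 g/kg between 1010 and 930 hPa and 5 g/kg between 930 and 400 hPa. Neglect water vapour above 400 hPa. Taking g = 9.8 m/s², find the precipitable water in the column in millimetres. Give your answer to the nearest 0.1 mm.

PW ≈ 41.4 mm

Precipitable water is the column-integrated vapour mass per unit area: PW = (1/g) Σ q̄ Δp, with q in kg/kg and Δp in Pa (1 kg/m² of water = 1 mm).
Layer 1010–930 hPa: Δp = 80 hPa = 8000 Pa, q̄ = 0.0176 kg/kg → 0.0176 × 8000 / 9.8 = 14.37 mm
Layer 930–400 hPa: Δp = 530 hPa = 53000 Pa, q̄ = 0.005 kg/kg → 0.005 × 53000 / 9.8 = 27.04 mm
PW = 14.37 + 27.04 = 41.41 ≈ 41.4 mm.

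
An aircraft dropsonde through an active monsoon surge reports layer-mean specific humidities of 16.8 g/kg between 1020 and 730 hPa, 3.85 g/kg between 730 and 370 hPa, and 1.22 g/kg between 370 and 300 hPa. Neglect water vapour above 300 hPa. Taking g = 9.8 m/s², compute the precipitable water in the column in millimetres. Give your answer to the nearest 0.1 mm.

PW ≈ 64.7 mm

Precipitable water is the column-integrated vapour mass per unit area: PW = (1/g) Σ q̄ Δp, with q in kg/kg and Δp in Pa (1 kg/m² of water = 1 mm).
Layer 1020–730 hPa: Δp = 290 hPa = 29000 Pa, q̄ = 0.0168 kg/kg → 0.0168 × 29000 / 9.8 = 49.71 mm
Layer 730–370 hPa: Δp = 360 hPa = 36000 Pa, q̄ = 0.00385 kg/kg → 0.00385 × 36000 / 9.8 = 14.14 mm
Layer 370–300 hPa: Δp = 70 hPa = 7000 Pa, q̄ = 0.00122 kg/kg → 0.00122 × 7000 / 9.8 = 0.87 mm
PW = 49.71 + 14.14 + 0.87 = 64.72 ≈ 64.7 mm.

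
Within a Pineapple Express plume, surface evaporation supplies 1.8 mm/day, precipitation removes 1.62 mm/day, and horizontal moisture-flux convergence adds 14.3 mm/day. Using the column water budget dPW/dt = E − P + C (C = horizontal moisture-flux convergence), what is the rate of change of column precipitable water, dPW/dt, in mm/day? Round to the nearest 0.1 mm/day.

dPW/dt = E − P + C = 1.8 − 1.62 + (14.3) = 14.5 mm/day.

dPW/dt ≈ 14.5 mm/day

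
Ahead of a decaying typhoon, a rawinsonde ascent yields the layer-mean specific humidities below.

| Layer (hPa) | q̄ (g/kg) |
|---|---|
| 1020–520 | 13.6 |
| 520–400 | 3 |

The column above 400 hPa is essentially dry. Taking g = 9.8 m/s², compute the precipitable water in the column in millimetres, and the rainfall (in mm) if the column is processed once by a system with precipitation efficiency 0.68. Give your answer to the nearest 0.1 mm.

PW ≈ 73.1 mm; rainfall ≈ 49.7 mm

Precipitable water is the column-integrated vapour mass per unit area: PW = (1/g) Σ q̄ Δp, with q in kg/kg and Δp in Pa (1 kg/m² of water = 1 mm).
Layer 1020–520 hPa: Δp = 500 hPa = 50000 Pa, q̄ = 0.0136 kg/kg → 0.0136 × 50000 / 9.8 = 69.39 mm
Layer 520–400 hPa: Δp = 120 hPa = 12000 Pa, q̄ = 0.003 kg/kg → 0.003 × 12000 / 9.8 = 3.67 mm
PW = 69.39 + 3.67 = 73.06 ≈ 73.1 mm.
Rainfall = ε × PW = 0.68 × 73.1 = 49.7 mm.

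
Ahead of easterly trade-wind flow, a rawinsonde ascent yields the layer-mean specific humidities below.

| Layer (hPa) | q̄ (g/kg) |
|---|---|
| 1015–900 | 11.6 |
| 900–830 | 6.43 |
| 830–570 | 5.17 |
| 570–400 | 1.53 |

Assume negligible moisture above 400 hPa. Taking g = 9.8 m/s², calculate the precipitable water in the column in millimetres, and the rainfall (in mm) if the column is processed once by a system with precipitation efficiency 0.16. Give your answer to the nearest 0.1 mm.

Precipitable water is the column-integrated vapour mass per unit area: PW = (1/g) Σ q̄ Δp, with q in kg/kg and Δp in Pa (1 kg/m² of water = 1 mm).
Layer 1015–900 hPa: Δp = 115 hPa = 11500 Pa, q̄ = 0.0116 kg/kg → 0.0116 × 11500 / 9.8 = 13.61 mm
Layer 900–830 hPa: Δp = 70 hPa = 7000 Pa, q̄ = 0.00643 kg/kg → 0.00643 × 7000 / 9.8 = 4.59 mm
Layer 830–570 hPa: Δp = 260 hPa = 26000 Pa, q̄ = 0.00517 kg/kg → 0.00517 × 26000 / 9.8 = 13.72 mm
Layer 570–400 hPa: Δp = 170 hPa = 17000 Pa, q̄ = 0.00153 kg/kg → 0.00153 × 17000 / 9.8 = 2.65 mm
PW = 13.61 + 4.59 + 13.72 + 2.65 = 34.57 ≈ 34.6 mm.
Rainfall = ε × PW = 0.16 × 34.6 = 5.5 mm.

PW ≈ 34.6 mm; rainfall ≈ 5.5 mm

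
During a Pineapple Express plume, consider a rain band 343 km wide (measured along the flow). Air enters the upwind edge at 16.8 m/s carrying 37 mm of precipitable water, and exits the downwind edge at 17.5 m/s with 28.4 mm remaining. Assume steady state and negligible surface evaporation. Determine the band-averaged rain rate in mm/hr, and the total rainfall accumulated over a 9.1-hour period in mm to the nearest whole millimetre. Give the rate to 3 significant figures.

R ≈ 1.31 mm/hr; total ≈ 12 mm

Column moisture flux per unit crosswind length is F = V × PW.
Inflow: F_in = 16.8 × 37 = 621.6 mm·m/s
Outflow: F_out = 17.5 × 28.4 = 497 mm·m/s
Steady-state rate R = (F_in − F_out)/L = (621.6 − 497) / 343000 m = 3.633e-04 mm/s.
R = 3.633e-04 × 3600 = 1.31 mm/hr.
Over 9.1 h: total = 1.31 × 9.1 = 11.921 ≈ 12 mm.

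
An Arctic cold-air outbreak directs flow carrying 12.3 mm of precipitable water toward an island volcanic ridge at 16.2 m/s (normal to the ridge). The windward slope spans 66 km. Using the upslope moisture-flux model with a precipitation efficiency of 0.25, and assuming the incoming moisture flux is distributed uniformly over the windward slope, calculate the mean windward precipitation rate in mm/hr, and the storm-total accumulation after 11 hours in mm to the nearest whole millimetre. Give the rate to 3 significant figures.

R ≈ 2.72 mm/hr; total ≈ 30 mm

Incoming column moisture flux per unit ridge length: F = V × PW = 16.2 × 12.3 = 199.26 mm·m/s.
Spread over the 66 km slope with efficiency ε = 0.25: R = ε·F/W = 0.25 × 199.26 / 66000 m = 7.548e-04 mm/s.
R = 7.548e-04 × 3600 = 2.72 mm/hr.
Over 11 h: total = 2.72 × 11 = 29.92 ≈ 30 mm.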